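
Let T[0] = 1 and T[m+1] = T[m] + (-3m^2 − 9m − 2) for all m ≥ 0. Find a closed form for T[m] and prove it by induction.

Claim: T[m] = -m^3 − 3m^2 + 2m + 1.

Base case: T[0] = 1, and -0^3 − 3·0^2 + 2·0 + 1 = 1.
Assume T[k] = -k^3 − 3k^2 + 2k + 1.
Then T[k+1] = T[k] + (-3k^2 − 9k − 2) = (-k^3 − 3k^2 + 2k + 1) + (-3k^2 − 9k − 2) = -k^3 − 6k^2 − 7k − 1,
and -(k+1)^3 − 3·(k+1)^2 + 2·(k+1) + 1 = -k^3 − 6k^2 − 7k − 1.
This completes the inductive step, so T[m] = -m^3 − 3m^2 + 2m + 1 for all m ≥ 0.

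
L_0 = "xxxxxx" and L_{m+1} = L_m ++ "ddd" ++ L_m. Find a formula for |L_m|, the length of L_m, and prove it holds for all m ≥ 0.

Claim: |L_m| = 9·2^m − 3.

Base case: |L_0| = 6, and 9·2^0 − 3 = 6.
Assume |L_r| = 9·2^r − 3.
Then |L_{r+1}| = |L_r| + 3 + |L_r| = 2|L_r| + 3 = 2(9·2^r − 3) + 3 = 9·2^{r+1} − 6 + 3 = 9·2^{r+1} − 3.
This completes the inductive step, so |L_m| = 9·2^m − 3 for all m ≥ 0.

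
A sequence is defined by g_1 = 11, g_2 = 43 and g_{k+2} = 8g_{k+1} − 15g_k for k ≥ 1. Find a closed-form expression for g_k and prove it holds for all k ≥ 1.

Claim: g_k = 2·3^k + 5^k.

Base cases: g_1 = 11 and 2·3^1 + 5^1 = 11; g_2 = 43 and 2·3^2 + 5^2 = 43.
Assume g_i = 2·3^i + 5^i for all 1 ≤ i ≤ j, where j ≥ 2.
Then g_{j+1} = 8g_j − 15g_{j−1} = 8·(2·3^j + 5^j) − 15·(2·3^{j−1} + 5^{j−1}) = 2·(8·3 − 15)3^{j−1} + (8·5 − 15)5^{j−1} = 18·3^{j−1} + 25·5^{j−1} = 2·3^{j+1} + 5^{j+1}.
This completes the inductive step, so g_k = 2·3^k + 5^k for all k ≥ 1.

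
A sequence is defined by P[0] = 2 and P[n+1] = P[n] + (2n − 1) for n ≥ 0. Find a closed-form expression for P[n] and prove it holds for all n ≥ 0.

Claim: P[n] = n^2 − 2n + 2.

Base case: P[0] = 2, and 0^2 − 2·0 + 2 = 2.
Assume P[k] = k^2 − 2k + 2.
Then P[k+1] = P[k] + (2k − 1) = (k^2 − 2k + 2) + (2k − 1) = k^2 + 1,
and (k+1)^2 − 2·(k+1) + 2 = k^2 + 1.
This completes the inductive step, so P[n] = n^2 − 2n + 2 for all n ≥ 0.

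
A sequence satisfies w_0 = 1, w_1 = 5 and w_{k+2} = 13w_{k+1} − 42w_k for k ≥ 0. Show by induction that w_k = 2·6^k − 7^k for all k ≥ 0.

Base cases: w_0 = 1 and 2·6^0 − 7^0 = 1; w_1 = 5 and 2·6^1 − 7^1 = 5.
Assume w_i = 2·6^i − 7^i for all 0 ≤ i ≤ j, where j ≥ 1.
Then w_{j+1} = 13w_j − 42w_{j−1} = 13·(2·6^j − 7^j) − 42·(2·6^{j−1} − 7^{j−1}) = 2·(13·6 − 42)6^{j−1} − (13·7 − 42)7^{j−1} = 72·6^{j−1} − 49·7^{j−1} = 2·6^{j+1} − 7^{j+1}.
By strong induction, w_k = 2·6^k − 7^k for all k ≥ 0.

w_k = 2·6^k − 7^k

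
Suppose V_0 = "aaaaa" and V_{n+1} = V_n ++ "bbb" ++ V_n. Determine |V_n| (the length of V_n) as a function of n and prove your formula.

Claim: |V_n| = 2^{n+3} − 3.

Base case: |V_0| = 5, and 2^{0+3} − 3 = 5.
Assume |V_k| = 2^{k+3} − 3.
Then |V_{k+1}| = |V_k| + 3 + |V_k| = 2|V_k| + 3 = 2(2^{k+3} − 3) + 3 = 2^{k+1+3} − 6 + 3 = 2^{k+1+3} − 3.
By induction, |V_n| = 2^{n+3} − 3 for all n ≥ 0.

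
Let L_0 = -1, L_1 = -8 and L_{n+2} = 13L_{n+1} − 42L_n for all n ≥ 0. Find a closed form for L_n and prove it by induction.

Claim: L_n = 6^n − 2·7^n.

Base cases: L_0 = -1 and 6^0 − 2·7^0 = -1; L_1 = -8 and 6^1 − 2·7^1 = -8.
Assume L_i = 6^i − 2·7^i for all 0 ≤ i ≤ j, where j ≥ 1.
Then L_{j+1} = 13L_j − 42L_{j−1} = 13·(6^j − 2·7^j) − 42·(6^{j−1} − 2·7^{j−1}) = (13·6 − 42)6^{j−1} − 2·(13·7 − 42)7^{j−1} = 36·6^{j−1} − 98·7^{j−1} = 6^{j+1} − 2·7^{j+1}.
So the formula holds for j+1, and by strong induction L_n = 6^n − 2·7^n for all n ≥ 0.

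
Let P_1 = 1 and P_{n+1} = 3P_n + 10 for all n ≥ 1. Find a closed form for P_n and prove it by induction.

Claim: P_n = 2·3^n − 5.

Base case: P_1 = 1, and 2·3^1 − 5 = 6 − 5 = 1.
Assume P_m = 2·3^m − 5 for some m ≥ 1.
Then P_{m+1} = 3P_m + 10 = 3·(2·3^m − 5) + 10 = 6·3^m − 15 + 10 = 2·3^{m+1} − 5.
By induction, P_n = 2·3^n − 5 for all n ≥ 1.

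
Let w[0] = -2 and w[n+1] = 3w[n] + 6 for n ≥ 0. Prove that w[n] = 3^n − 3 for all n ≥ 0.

Base case: w[0] = -2, and 3^0 − 3 = 1 − 3 = -2.
Assume w[k] = 3^k − 3 for some k ≥ 0.
Then w[k+1] = 3w[k] + 6 = 3·(3^k − 3) + 6 = 3^{k+1} − 9 + 6 = 3^{k+1} − 3.
This completes the inductive step, so w[n] = 3^n − 3 for all n ≥ 0.

w[n] = 3^n − 3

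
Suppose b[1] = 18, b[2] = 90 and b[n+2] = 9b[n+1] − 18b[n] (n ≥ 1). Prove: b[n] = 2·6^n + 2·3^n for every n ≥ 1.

Base cases: b[1] = 18 and 2·6^1 + 2·3^1 = 18; b[2] = 90 and 2·6^2 + 2·3^2 = 90.
Assume b[i] = 2·6^i + 2·3^i for all 1 ≤ i ≤ j, where j ≥ 2.
Then b[j+1] = 9b[j] − 18b[j−1] = 9·(2·6^j + 2·3^j) − 18·(2·6^{j−1} + 2·3^{j−1}) = 2·(9·6 − 18)6^{j−1} + 2·(9·3 − 18)3^{j−1} = 72·6^{j−1} + 18·3^{j−1} = 2·6^{j+1} + 2·3^{j+1}.
By strong induction, b[n] = 2·6^n + 2·3^n for all n ≥ 1.

b[n] = 2·6^n + 2·3^n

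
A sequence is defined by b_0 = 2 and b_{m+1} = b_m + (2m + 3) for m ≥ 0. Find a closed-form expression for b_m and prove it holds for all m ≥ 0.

Claim: b_m = m^2 + 2m + 2.

Base case: b_0 = 2, and 0^2 + 2·0 + 2 = 2.
Assume b_r = r^2 + 2r + 2.
Then b_{r+1} = b_r + (2r + 3) = (r^2 + 2r + 2) + (2r + 3) = r^2 + 4r + 5,
and (r+1)^2 + 2·(r+1) + 2 = r^2 + 4r + 5.
By induction, b_m = m^2 + 2m + 2 for all m ≥ 0.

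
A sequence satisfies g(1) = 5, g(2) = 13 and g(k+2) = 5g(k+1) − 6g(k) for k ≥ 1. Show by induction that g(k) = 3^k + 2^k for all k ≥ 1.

Base cases: g(1) = 5 and 3^1 + 2^1 = 5; g(2) = 13 and 3^2 + 2^2 = 13.
Assume g(i) = 3^i + 2^i for all 1 ≤ i ≤ j, where j ≥ 2.
Then g(j+1) = 5g(j) − 6g(j−1) = 5·(3^j + 2^j) − 6·(3^{j−1} + 2^{j−1}) = (5·3 − 6)3^{j−1} + (5·2 − 6)2^{j−1} = 9·3^{j−1} + 4·2^{j−1} = 3^{j+1} + 2^{j+1}.
So the formula holds for j+1, and by strong induction g(k) = 3^k + 2^k for all k ≥ 1.

g(k) = 3^k + 2^k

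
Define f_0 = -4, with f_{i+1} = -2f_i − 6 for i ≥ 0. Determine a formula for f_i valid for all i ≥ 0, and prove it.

Claim: f_i = -2·(-2)^i − 2.

Base case: f_0 = -4, and -2·(-2)^0 − 2 = -2 − 2 = -4.
Assume f_j = -2·(-2)^j − 2 for some j ≥ 0.
Then f_{j+1} = -2f_j − 6 = -2·(-2·(-2)^j − 2) − 6 = 4·(-2)^j + 4 − 6 = -2·(-2)^{j+1} − 2.
This completes the inductive step, so f_i = -2·(-2)^i − 2 for all i ≥ 0.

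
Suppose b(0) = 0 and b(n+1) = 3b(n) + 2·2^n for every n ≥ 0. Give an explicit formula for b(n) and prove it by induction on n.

Claim: b(n) = 2·3^n − 2·2^n.

Base case: b(0) = 0, and 2·3^0 − 2·2^0 = 2 − 2 = 0.
Assume b(j) = 2·3^j − 2·2^j for some j ≥ 0.
Then b(j+1) = 3b(j) + 2·2^j = 3·(2·3^j − 2·2^j) + 2·2^j = 2·3^{j+1} − 6·2^j + 2·2^j = 2·3^{j+1} − 4·2^j = 2·3^{j+1} − 2·2^{j+1}.
So the formula holds for j+1, and by induction b(n) = 2·3^n − 2·2^n for all n ≥ 0.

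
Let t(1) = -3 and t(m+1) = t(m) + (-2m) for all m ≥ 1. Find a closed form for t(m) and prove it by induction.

Claim: t(m) = -m^2 + m − 3.

Base case: t(1) = -3, and -1^2 + 1 − 3 = -3.
Assume t(k) = -k^2 + k − 3.
Then t(k+1) = t(k) + (-2k) = (-k^2 + k − 3) + (-2k) = -k^2 − k − 3,
and -(k+1)^2 + (k+1) − 3 = -k^2 − k − 3.
Hence t(m) = -m^2 + m − 3 for every m ≥ 1, by induction.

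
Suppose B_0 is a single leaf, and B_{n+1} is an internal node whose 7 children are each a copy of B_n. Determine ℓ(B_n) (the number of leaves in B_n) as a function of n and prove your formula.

Claim: ℓ(B_n) = 7^n.

Base case: ℓ(B_0) = 1, and 7^0 = 1.
Assume ℓ(B_k) = 7^k.
Then ℓ(B_{k+1}) = 7·ℓ(B_k) = 7·7^k = 7^{k+1}.
By induction, ℓ(B_n) = 7^n for all n ≥ 0.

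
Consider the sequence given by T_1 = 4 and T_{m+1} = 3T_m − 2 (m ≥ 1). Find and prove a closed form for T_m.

Claim: T_m = 3^m + 1.

Base case: T_1 = 4, and 3^1 + 1 = 3 + 1 = 4.
Assume T_r = 3^r + 1 for some r ≥ 1.
Then T_{r+1} = 3T_r − 2 = 3·(3^r + 1) − 2 = 3^{r+1} + 3 − 2 = 3^{r+1} + 1.
By induction, T_m = 3^m + 1 for all m ≥ 1.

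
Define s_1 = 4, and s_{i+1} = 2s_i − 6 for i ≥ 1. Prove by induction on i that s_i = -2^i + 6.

Base case: s_1 = 4, and -2^1 + 6 = -2 + 6 = 4.
Assume s_j = -2^j + 6 for some j ≥ 1.
Then s_{j+1} = 2s_j − 6 = 2·(-2^j + 6) − 6 = -2^{j+1} + 12 − 6 = -2^{j+1} + 6.
This completes the inductive step, so s_i = -2^i + 6 for all i ≥ 1.

s_i = -2^i + 6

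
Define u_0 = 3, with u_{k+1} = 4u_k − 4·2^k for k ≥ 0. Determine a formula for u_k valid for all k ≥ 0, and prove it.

Claim: u_k = 4^k + 2·2^k.

Base case: u_0 = 3, and 4^0 + 2·2^0 = 1 + 2 = 3.
Assume u_j = 4^j + 2·2^j for some j ≥ 0.
Then u_{j+1} = 4u_j − 4·2^j = 4·(4^j + 2·2^j) − 4·2^j = 4^{j+1} + 8·2^j − 4·2^j = 4^{j+1} + 4·2^j = 4^{j+1} + 2·2^{j+1}.
So the formula holds for j+1, and by induction u_k = 4^k + 2·2^k for all k ≥ 0.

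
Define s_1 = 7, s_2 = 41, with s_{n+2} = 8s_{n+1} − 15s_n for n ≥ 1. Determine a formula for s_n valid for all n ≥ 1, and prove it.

Claim: s_n = 2·5^n − 3^n.

Base cases: s_1 = 7 and 2·5^1 − 3^1 = 7; s_2 = 41 and 2·5^2 − 3^2 = 41.
Assume s_j = 2·5^j − 3^j for all 1 ≤ j ≤ r, where r ≥ 2.
Then s_{r+1} = 8s_r − 15s_{r−1} = 8·(2·5^r − 3^r) − 15·(2·5^{r−1} − 3^{r−1}) = 2·(8·5 − 15)5^{r−1} − (8·3 − 15)3^{r−1} = 50·5^{r−1} − 9·3^{r−1} = 2·5^{r+1} − 3^{r+1}.
Hence s_n = 2·5^n − 3^n for every n ≥ 1, by strong induction.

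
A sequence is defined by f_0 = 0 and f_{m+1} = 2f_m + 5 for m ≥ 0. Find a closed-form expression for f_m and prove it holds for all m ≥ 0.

Claim: f_m = 5·2^m − 5.

Base case: f_0 = 0, and 5·2^0 − 5 = 5 − 5 = 0.
Assume f_k = 5·2^k − 5 for some k ≥ 0.
Then f_{k+1} = 2f_k + 5 = 2·(5·2^k − 5) + 5 = 10·2^k − 10 + 5 = 5·2^{k+1} − 5.
So the formula holds for k+1, and by induction f_m = 5·2^m − 5 for all m ≥ 0.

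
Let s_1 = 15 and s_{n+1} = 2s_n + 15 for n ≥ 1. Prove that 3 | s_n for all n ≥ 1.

Base case: s_1 = 15 = 3·5, so 3 | s_1.
Assume 3 | s_r, so s_r = 3t for some integer t.
Then s_{r+1} = 2s_r + 15 = 2·(3t) + 15 = 3(2t + 5), so 3 | s_{r+1}.
Hence 3 | s_n for every n ≥ 1, by induction.

3 | s_n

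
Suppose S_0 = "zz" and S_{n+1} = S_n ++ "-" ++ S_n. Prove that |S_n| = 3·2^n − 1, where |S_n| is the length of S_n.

Base case: |S_0| = 2, and 3·2^0 − 1 = 2.
Assume |S_j| = 3·2^j − 1.
Then |S_{j+1}| = |S_j| + 1 + |S_j| = 2|S_j| + 1 = 2(3·2^j − 1) + 1 = 3·2^{j+1} − 2 + 1 = 3·2^{j+1} − 1.
By induction, |S_n| = 3·2^n − 1 for all n ≥ 0.

|S_n| = 3·2^n − 1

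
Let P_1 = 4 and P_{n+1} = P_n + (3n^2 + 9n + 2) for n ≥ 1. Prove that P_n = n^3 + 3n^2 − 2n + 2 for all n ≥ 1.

Base case: P_1 = 4, and 1^3 + 3·1^2 − 2·1 + 2 = 4.
Assume P_j = j^3 + 3j^2 − 2j + 2.
Then P_{j+1} = P_j + (3j^2 + 9j + 2) = (j^3 + 3j^2 − 2j + 2) + (3j^2 + 9j + 2) = j^3 + 6j^2 + 7j + 4,
and (j+1)^3 + 3·(j+1)^2 − 2·(j+1) + 2 = j^3 + 6j^2 + 7j + 4.
By induction, P_n = n^3 + 3n^2 − 2n + 2 for all n ≥ 1.

P_n = n^3 + 3n^2 − 2n + 2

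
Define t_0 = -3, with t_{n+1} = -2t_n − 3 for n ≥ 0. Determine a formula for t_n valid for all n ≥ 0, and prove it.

Claim: t_n = -2·(-2)^n − 1.

Base case: t_0 = -3, and -2·(-2)^0 − 1 = -2 − 1 = -3.
Assume t_j = -2·(-2)^j − 1 for some j ≥ 0.
Then t_{j+1} = -2t_j − 3 = -2·(-2·(-2)^j − 1) − 3 = 4·(-2)^j + 2 − 3 = -2·(-2)^{j+1} − 1.
So the formula holds for j+1, and by induction t_n = -2·(-2)^n − 1 for all n ≥ 0.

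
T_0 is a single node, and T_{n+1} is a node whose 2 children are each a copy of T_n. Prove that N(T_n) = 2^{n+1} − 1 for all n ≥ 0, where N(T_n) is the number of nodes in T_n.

Base case: N(T_0) = 1, and 2^{0+1} − 1 = 1.
Assume N(T_m) = 2^{m+1} − 1.
Then N(T_{m+1}) = 1 + 2N(T_m) = 1 + 2(2^{m+1} − 1) = 2^{m+2} − 2 + 1 = 2^{m+2} − 1.
By induction, N(T_n) = 2^{n+1} − 1 for all n ≥ 0.

N(T_n) = 2^{n+1} − 1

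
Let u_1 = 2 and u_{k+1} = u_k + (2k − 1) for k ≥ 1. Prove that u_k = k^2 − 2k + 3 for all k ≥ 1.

Base case: u_1 = 2, and 1^2 − 2·1 + 3 = 2.
Assume u_j = j^2 − 2j + 3.
Then u_{j+1} = u_j + (2j − 1) = (j^2 − 2j + 3) + (2j − 1) = j^2 + 2,
and (j+1)^2 − 2·(j+1) + 3 = j^2 + 2.
Hence u_k = k^2 − 2k + 3 for every k ≥ 1, by induction.

u_k = k^2 − 2k + 3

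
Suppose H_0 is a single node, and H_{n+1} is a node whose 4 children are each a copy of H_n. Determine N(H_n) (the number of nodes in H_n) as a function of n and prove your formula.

Claim: N(H_n) = (4^{n+1} − 1)/3.

Base case: N(H_0) = 1, and (4^{0+1} − 1)/3 = 1.
Assume N(H_m) = (4^{m+1} − 1)/3.
Then N(H_{m+1}) = 1 + 4N(H_m) = 1 + 4·(4^{m+1} − 1)/3 = 1 + (4^{m+2} − 4)/3 = (3 + 4^{m+2} − 4)/3 = (4^{m+2} − 1)/3.
So the formula holds for m+1, and by induction N(H_n) = (4^{n+1} − 1)/3 for all n ≥ 0.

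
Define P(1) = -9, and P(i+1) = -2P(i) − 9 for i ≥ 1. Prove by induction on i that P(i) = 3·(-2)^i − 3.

Base case: P(1) = -9, and 3·(-2)^1 − 3 = -6 − 3 = -9.
Assume P(m) = 3·(-2)^m − 3 for some m ≥ 1.
Then P(m+1) = -2P(m) − 9 = -2·(3·(-2)^m − 3) − 9 = -6·(-2)^m + 6 − 9 = 3·(-2)^{m+1} − 3.
Hence P(i) = 3·(-2)^i − 3 for every i ≥ 1, by induction.

P(i) = 3·(-2)^i − 3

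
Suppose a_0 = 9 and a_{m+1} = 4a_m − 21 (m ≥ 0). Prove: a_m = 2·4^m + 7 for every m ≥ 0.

Base case: a_0 = 9, and 2·4^0 + 7 = 2 + 7 = 9.
Assume a_j = 2·4^j + 7 for some j ≥ 0.
Then a_{j+1} = 4a_j − 21 = 4·(2·4^j + 7) − 21 = 8·4^j + 28 − 21 = 2·4^{j+1} + 7.
By induction, a_m = 2·4^m + 7 for all m ≥ 0.

a_m = 2·4^m + 7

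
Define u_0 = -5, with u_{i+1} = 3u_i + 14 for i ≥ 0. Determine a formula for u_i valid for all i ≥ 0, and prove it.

Claim: u_i = 2·3^i − 7.

Base case: u_0 = -5, and 2·3^0 − 7 = 2 − 7 = -5.
Assume u_j = 2·3^j − 7 for some j ≥ 0.
Then u_{j+1} = 3u_j + 14 = 3·(2·3^j − 7) + 14 = 6·3^j − 21 + 14 = 2·3^{j+1} − 7.
Hence u_i = 2·3^i − 7 for every i ≥ 0, by induction.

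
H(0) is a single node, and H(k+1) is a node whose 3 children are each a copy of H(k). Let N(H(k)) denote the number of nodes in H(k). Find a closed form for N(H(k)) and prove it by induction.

Claim: N(H(k)) = (3^{k+1} − 1)/2.

Base case: N(H(0)) = 1, and (3^{0+1} − 1)/2 = 1.
Assume N(H(r)) = (3^{r+1} − 1)/2.
Then N(H(r+1)) = 1 + 3N(H(r)) = 1 + 3·(3^{r+1} − 1)/2 = 1 + (3^{r+2} − 3)/2 = (2 + 3^{r+2} − 3)/2 = (3^{r+2} − 1)/2.
By induction, N(H(k)) = (3^{k+1} − 1)/2 for all k ≥ 0.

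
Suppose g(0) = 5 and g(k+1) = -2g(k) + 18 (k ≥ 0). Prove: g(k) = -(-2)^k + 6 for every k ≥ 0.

Base case: g(0) = 5, and -(-2)^0 + 6 = -1 + 6 = 5.
Assume g(j) = -(-2)^j + 6 for some j ≥ 0.
Then g(j+1) = -2g(j) + 18 = -2·(-(-2)^j + 6) + 18 = 2·(-2)^j − 12 + 18 = -(-2)^{j+1} + 6.
This completes the inductive step, so g(k) = -(-2)^k + 6 for all k ≥ 0.

g(k) = -(-2)^k + 6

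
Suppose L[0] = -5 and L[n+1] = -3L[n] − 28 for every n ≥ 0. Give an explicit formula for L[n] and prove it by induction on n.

Claim: L[n] = 2·(-3)^n − 7.

Base case: L[0] = -5, and 2·(-3)^0 − 7 = 2 − 7 = -5.
Assume L[k] = 2·(-3)^k − 7 for some k ≥ 0.
Then L[k+1] = -3L[k] − 28 = -3·(2·(-3)^k − 7) − 28 = -6·(-3)^k + 21 − 28 = 2·(-3)^{k+1} − 7.
So the formula holds for k+1, and by induction L[n] = 2·(-3)^n − 7 for all n ≥ 0.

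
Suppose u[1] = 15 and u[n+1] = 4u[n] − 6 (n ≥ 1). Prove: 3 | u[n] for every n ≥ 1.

Base case: u[1] = 15 = 3·5, so 3 | u[1].
Assume 3 | u[r], so u[r] = 3t for some integer t.
Then u[r+1] = 4u[r] − 6 = 4·(3t) − 6 = 3(4t − 2), so 3 | u[r+1].
By induction, 3 | u[n] for all n ≥ 1.

3 | u[n]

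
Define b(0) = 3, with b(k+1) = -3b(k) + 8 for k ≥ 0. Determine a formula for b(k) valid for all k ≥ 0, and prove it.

Claim: b(k) = (-3)^k + 2.

Base case: b(0) = 3, and (-3)^0 + 2 = 1 + 2 = 3.
Assume b(j) = (-3)^j + 2 for some j ≥ 0.
Then b(j+1) = -3b(j) + 8 = -3·((-3)^j + 2) + 8 = -3·(-3)^j − 6 + 8 = (-3)^{j+1} + 2.
Hence b(k) = (-3)^k + 2 for every k ≥ 0, by induction.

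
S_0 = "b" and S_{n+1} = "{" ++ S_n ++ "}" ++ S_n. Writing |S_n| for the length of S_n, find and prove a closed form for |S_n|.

Claim: |S_n| = 3·2^n − 2.

Base case: |S_0| = 1, and 3·2^0 − 2 = 1.
Assume |S_j| = 3·2^j − 2.
Then |S_{j+1}| = 1 + |S_j| + 1 + |S_j| = 2|S_j| + 2 = 2(3·2^j − 2) + 2 = 3·2^{j+1} − 4 + 2 = 3·2^{j+1} − 2.
By induction, |S_n| = 3·2^n − 2 for all n ≥ 0.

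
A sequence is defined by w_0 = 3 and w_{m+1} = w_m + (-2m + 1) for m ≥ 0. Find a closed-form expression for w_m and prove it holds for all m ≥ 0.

Claim: w_m = -m^2 + 2m + 3.

Base case: w_0 = 3, and -0^2 + 2·0 + 3 = 3.
Assume w_j = -j^2 + 2j + 3.
Then w_{j+1} = w_j + (-2j + 1) = (-j^2 + 2j + 3) + (-2j + 1) = -j^2 + 4,
and -(j+1)^2 + 2·(j+1) + 3 = -j^2 + 4.
This completes the inductive step, so w_m = -m^2 + 2m + 3 for all m ≥ 0.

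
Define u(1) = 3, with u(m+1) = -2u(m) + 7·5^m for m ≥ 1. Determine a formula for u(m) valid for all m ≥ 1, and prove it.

Claim: u(m) = (-2)^m + 5^m.

Base case: u(1) = 3, and (-2)^1 + 5^1 = -2 + 5 = 3.
Assume u(r) = (-2)^r + 5^r for some r ≥ 1.
Then u(r+1) = -2u(r) + 7·5^r = -2·((-2)^r + 5^r) + 7·5^r = (-2)^{r+1} − 2·5^r + 7·5^r = (-2)^{r+1} + 5·5^r = (-2)^{r+1} + 5^{r+1}.
This completes the inductive step, so u(m) = (-2)^m + 5^m for all m ≥ 1.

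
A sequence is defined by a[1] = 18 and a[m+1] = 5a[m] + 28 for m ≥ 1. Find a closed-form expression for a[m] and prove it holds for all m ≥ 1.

Claim: a[m] = 5^{m+1} − 7.

Base case: a[1] = 18, and 5^{1+1} − 7 = 25 − 7 = 18.
Assume a[j] = 5^{j+1} − 7 for some j ≥ 1.
Then a[j+1] = 5a[j] + 28 = 5·(5^{j+1} − 7) + 28 = 5^{j+2} − 35 + 28 = 5^{j+2} − 7.
This completes the inductive step, so a[m] = 5^{m+1} − 7 for all m ≥ 1.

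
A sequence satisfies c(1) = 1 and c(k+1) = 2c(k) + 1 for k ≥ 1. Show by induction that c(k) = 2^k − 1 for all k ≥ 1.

Base case: c(1) = 1, and 2^1 − 1 = 2 − 1 = 1.
Assume c(m) = 2^m − 1 for some m ≥ 1.
Then c(m+1) = 2c(m) + 1 = 2·(2^m − 1) + 1 = 2^{m+1} − 2 + 1 = 2^{m+1} − 1.
This completes the inductive step, so c(k) = 2^k − 1 for all k ≥ 1.

c(k) = 2^k − 1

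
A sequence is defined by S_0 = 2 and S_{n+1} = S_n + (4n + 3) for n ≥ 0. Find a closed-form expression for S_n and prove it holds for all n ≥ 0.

Claim: S_n = 2n^2 + n + 2.

Base case: S_0 = 2, and 2·0^2 + 0 + 2 = 2.
Assume S_r = 2r^2 + r + 2.
Then S_{r+1} = S_r + (4r + 3) = (2r^2 + r + 2) + (4r + 3) = 2r^2 + 5r + 5,
and 2·(r+1)^2 + (r+1) + 2 = 2r^2 + 5r + 5.
This completes the inductive step, so S_n = 2n^2 + n + 2 for all n ≥ 0.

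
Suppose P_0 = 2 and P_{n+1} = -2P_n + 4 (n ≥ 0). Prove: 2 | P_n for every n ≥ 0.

Base case: P_0 = 2 = 2·1, so 2 | P_0.
Assume 2 | P_j, so P_j = 2t for some integer t.
Then P_{j+1} = -2P_j + 4 = -2·(2t) + 4 = 2(-2t + 2), so 2 | P_{j+1}.
So the property holds for j+1, and by induction 2 | P_n for all n ≥ 0.

2 | P_n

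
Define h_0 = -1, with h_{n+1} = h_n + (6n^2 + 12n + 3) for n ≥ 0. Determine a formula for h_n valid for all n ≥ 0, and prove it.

Claim: h_n = 2n^3 + 3n^2 − 2n − 1.

Base case: h_0 = -1, and 2·0^3 + 3·0^2 − 2·0 − 1 = -1.
Assume h_j = 2j^3 + 3j^2 − 2j − 1.
Then h_{j+1} = h_j + (6j^2 + 12j + 3) = (2j^3 + 3j^2 − 2j − 1) + (6j^2 + 12j + 3) = 2j^3 + 9j^2 + 10j + 2,
and 2·(j+1)^3 + 3·(j+1)^2 − 2·(j+1) − 1 = 2j^3 + 9j^2 + 10j + 2.
By induction, h_n = 2n^3 + 3n^2 − 2n − 1 for all n ≥ 0.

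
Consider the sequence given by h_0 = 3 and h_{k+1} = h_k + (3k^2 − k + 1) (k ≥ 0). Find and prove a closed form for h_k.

Claim: h_k = k^3 − 2k^2 + 2k + 3.

Base case: h_0 = 3, and 0^3 − 2·0^2 + 2·0 + 3 = 3.
Assume h_m = m^3 − 2m^2 + 2m + 3.
Then h_{m+1} = h_m + (3m^2 − m + 1) = (m^3 − 2m^2 + 2m + 3) + (3m^2 − m + 1) = m^3 + m^2 + m + 4,
and (m+1)^3 − 2·(m+1)^2 + 2·(m+1) + 3 = m^3 + m^2 + m + 4.
Hence h_k = k^3 − 2k^2 + 2k + 3 for every k ≥ 0, by induction.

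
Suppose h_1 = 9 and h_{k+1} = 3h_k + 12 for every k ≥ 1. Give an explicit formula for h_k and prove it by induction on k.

Claim: h_k = 5·3^k − 6.

Base case: h_1 = 9, and 5·3^1 − 6 = 15 − 6 = 9.
Assume h_r = 5·3^r − 6 for some r ≥ 1.
Then h_{r+1} = 3h_r + 12 = 3·(5·3^r − 6) + 12 = 15·3^r − 18 + 12 = 5·3^{r+1} − 6.
So the formula holds for r+1, and by induction h_k = 5·3^k − 6 for all k ≥ 1.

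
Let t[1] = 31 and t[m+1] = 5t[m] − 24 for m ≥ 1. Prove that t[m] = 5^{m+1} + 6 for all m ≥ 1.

Base case: t[1] = 31, and 5^{1+1} + 6 = 25 + 6 = 31.
Assume t[j] = 5^{j+1} + 6 for some j ≥ 1.
Then t[j+1] = 5t[j] − 24 = 5·(5^{j+1} + 6) − 24 = 5^{j+2} + 30 − 24 = 5^{j+2} + 6.
By induction, t[m] = 5^{m+1} + 6 for all m ≥ 1.

t[m] = 5^{m+1} + 6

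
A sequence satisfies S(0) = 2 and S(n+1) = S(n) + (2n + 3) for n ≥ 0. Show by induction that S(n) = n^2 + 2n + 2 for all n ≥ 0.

Base case: S(0) = 2, and 0^2 + 2·0 + 2 = 2.
Assume S(j) = j^2 + 2j + 2.
Then S(j+1) = S(j) + (2j + 3) = (j^2 + 2j + 2) + (2j + 3) = j^2 + 4j + 5,
and (j+1)^2 + 2·(j+1) + 2 = j^2 + 4j + 5.
This completes the inductive step, so S(n) = n^2 + 2n + 2 for all n ≥ 0.

S(n) = n^2 + 2n + 2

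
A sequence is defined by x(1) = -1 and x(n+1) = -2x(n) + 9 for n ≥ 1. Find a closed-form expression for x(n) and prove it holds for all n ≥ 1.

Claim: x(n) = 2·(-2)^n + 3.

Base case: x(1) = -1, and 2·(-2)^1 + 3 = -4 + 3 = -1.
Assume x(k) = 2·(-2)^k + 3 for some k ≥ 1.
Then x(k+1) = -2x(k) + 9 = -2·(2·(-2)^k + 3) + 9 = -4·(-2)^k − 6 + 9 = 2·(-2)^{k+1} + 3.
So the formula holds for k+1, and by induction x(n) = 2·(-2)^n + 3 for all n ≥ 1.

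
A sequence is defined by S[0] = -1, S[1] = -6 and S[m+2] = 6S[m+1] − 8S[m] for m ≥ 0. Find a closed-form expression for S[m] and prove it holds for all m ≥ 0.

Claim: S[m] = 2^m − 2·4^m.

Base cases: S[0] = -1 and 2^0 − 2·4^0 = -1; S[1] = -6 and 2^1 − 2·4^1 = -6.
Assume S[j] = 2^j − 2·4^j for all 0 ≤ j ≤ r, where r ≥ 1.
Then S[r+1] = 6S[r] − 8S[r−1] = 6·(2^r − 2·4^r) − 8·(2^{r−1} − 2·4^{r−1}) = (6·2 − 8)2^{r−1} − 2·(6·4 − 8)4^{r−1} = 4·2^{r−1} − 32·4^{r−1} = 2^{r+1} − 2·4^{r+1}.
Hence S[m] = 2^m − 2·4^m for every m ≥ 0, by strong induction.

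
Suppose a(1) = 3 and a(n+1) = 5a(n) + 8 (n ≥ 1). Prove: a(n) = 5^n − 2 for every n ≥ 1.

Base case: a(1) = 3, and 5^1 − 2 = 5 − 2 = 3.
Assume a(m) = 5^m − 2 for some m ≥ 1.
Then a(m+1) = 5a(m) + 8 = 5·(5^m − 2) + 8 = 5^{m+1} − 10 + 8 = 5^{m+1} − 2.
This completes the inductive step, so a(n) = 5^n − 2 for all n ≥ 1.

a(n) = 5^n − 2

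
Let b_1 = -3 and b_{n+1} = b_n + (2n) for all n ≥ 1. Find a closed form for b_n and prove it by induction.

Claim: b_n = n^2 − n − 3.

Base case: b_1 = -3, and 1^2 − 1 − 3 = -3.
Assume b_j = j^2 − j − 3.
Then b_{j+1} = b_j + (2j) = (j^2 − j − 3) + (2j) = j^2 + j − 3,
and (j+1)^2 − (j+1) − 3 = j^2 + j − 3.
Hence b_n = n^2 − n − 3 for every n ≥ 1, by induction.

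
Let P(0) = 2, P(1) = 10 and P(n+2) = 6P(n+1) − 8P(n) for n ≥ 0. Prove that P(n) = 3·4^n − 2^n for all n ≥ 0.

Base cases: P(0) = 2 and 3·4^0 − 2^0 = 2; P(1) = 10 and 3·4^1 − 2^1 = 10.
Assume P(j) = 3·4^j − 2^j for all 0 ≤ j ≤ k, where k ≥ 1.
Then P(k+1) = 6P(k) − 8P(k−1) = 6·(3·4^k − 2^k) − 8·(3·4^{k−1} − 2^{k−1}) = 3·(6·4 − 8)4^{k−1} − (6·2 − 8)2^{k−1} = 48·4^{k−1} − 4·2^{k−1} = 3·4^{k+1} − 2^{k+1}.
This completes the inductive step, so P(n) = 3·4^n − 2^n for all n ≥ 0.

P(n) = 3·4^n − 2^n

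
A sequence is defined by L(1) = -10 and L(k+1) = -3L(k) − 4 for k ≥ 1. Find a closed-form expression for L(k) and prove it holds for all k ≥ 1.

Claim: L(k) = 3·(-3)^k − 1.

Base case: L(1) = -10, and 3·(-3)^1 − 1 = -9 − 1 = -10.
Assume L(r) = 3·(-3)^r − 1 for some r ≥ 1.
Then L(r+1) = -3L(r) − 4 = -3·(3·(-3)^r − 1) − 4 = -9·(-3)^r + 3 − 4 = 3·(-3)^{r+1} − 1.
By induction, L(k) = 3·(-3)^k − 1 for all k ≥ 1.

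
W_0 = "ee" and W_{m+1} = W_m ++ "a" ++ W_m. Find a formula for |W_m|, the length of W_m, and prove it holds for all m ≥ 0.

Claim: |W_m| = 3·2^m − 1.

Base case: |W_0| = 2, and 3·2^0 − 1 = 2.
Assume |W_k| = 3·2^k − 1.
Then |W_{k+1}| = |W_k| + 1 + |W_k| = 2|W_k| + 1 = 2(3·2^k − 1) + 1 = 3·2^{k+1} − 2 + 1 = 3·2^{k+1} − 1.
This completes the inductive step, so |W_m| = 3·2^m − 1 for all m ≥ 0.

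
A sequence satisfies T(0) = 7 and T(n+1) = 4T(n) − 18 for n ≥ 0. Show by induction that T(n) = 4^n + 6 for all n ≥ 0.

Base case: T(0) = 7, and 4^0 + 6 = 1 + 6 = 7.
Assume T(r) = 4^r + 6 for some r ≥ 0.
Then T(r+1) = 4T(r) − 18 = 4·(4^r + 6) − 18 = 4^{r+1} + 24 − 18 = 4^{r+1} + 6.
This completes the inductive step, so T(n) = 4^n + 6 for all n ≥ 0.

T(n) = 4^n + 6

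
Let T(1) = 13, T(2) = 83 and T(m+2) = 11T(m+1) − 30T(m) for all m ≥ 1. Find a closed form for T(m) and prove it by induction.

Claim: T(m) = 3·6^m − 5^m.

Base cases: T(1) = 13 and 3·6^1 − 5^1 = 13; T(2) = 83 and 3·6^2 − 5^2 = 83.
Assume T(i) = 3·6^i − 5^i for all 1 ≤ i ≤ j, where j ≥ 2.
Then T(j+1) = 11T(j) − 30T(j−1) = 11·(3·6^j − 5^j) − 30·(3·6^{j−1} − 5^{j−1}) = 3·(11·6 − 30)6^{j−1} − (11·5 − 30)5^{j−1} = 108·6^{j−1} − 25·5^{j−1} = 3·6^{j+1} − 5^{j+1}.
By strong induction, T(m) = 3·6^m − 5^m for all m ≥ 1.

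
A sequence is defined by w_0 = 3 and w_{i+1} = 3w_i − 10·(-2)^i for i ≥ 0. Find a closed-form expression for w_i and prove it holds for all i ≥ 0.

Claim: w_i = 3^i + 2·(-2)^i.

Base case: w_0 = 3, and 3^0 + 2·(-2)^0 = 1 + 2 = 3.
Assume w_j = 3^j + 2·(-2)^j for some j ≥ 0.
Then w_{j+1} = 3w_j − 10·(-2)^j = 3·(3^j + 2·(-2)^j) − 10·(-2)^j = 3^{j+1} + 6·(-2)^j − 10·(-2)^j = 3^{j+1} − 4·(-2)^j = 3^{j+1} + 2·(-2)^{j+1}.
This completes the inductive step, so w_i = 3^i + 2·(-2)^i for all i ≥ 0.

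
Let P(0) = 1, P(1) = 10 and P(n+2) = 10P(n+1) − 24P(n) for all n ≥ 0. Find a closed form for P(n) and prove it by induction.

Claim: P(n) = 3·6^n − 2·4^n.

Base cases: P(0) = 1 and 3·6^0 − 2·4^0 = 1; P(1) = 10 and 3·6^1 − 2·4^1 = 10.
Assume P(i) = 3·6^i − 2·4^i for all 0 ≤ i ≤ j, where j ≥ 1.
Then P(j+1) = 10P(j) − 24P(j−1) = 10·(3·6^j − 2·4^j) − 24·(3·6^{j−1} − 2·4^{j−1}) = 3·(10·6 − 24)6^{j−1} − 2·(10·4 − 24)4^{j−1} = 108·6^{j−1} − 32·4^{j−1} = 3·6^{j+1} − 2·4^{j+1}.
Hence P(n) = 3·6^n − 2·4^n for every n ≥ 0, by strong induction.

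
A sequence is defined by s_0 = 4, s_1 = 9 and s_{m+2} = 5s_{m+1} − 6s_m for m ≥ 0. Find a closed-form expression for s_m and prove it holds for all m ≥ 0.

Claim: s_m = 3·2^m + 3^m.

Base cases: s_0 = 4 and 3·2^0 + 3^0 = 4; s_1 = 9 and 3·2^1 + 3^1 = 9.
Assume s_j = 3·2^j + 3^j for all 0 ≤ j ≤ r, where r ≥ 1.
Then s_{r+1} = 5s_r − 6s_{r−1} = 5·(3·2^r + 3^r) − 6·(3·2^{r−1} + 3^{r−1}) = 3·(5·2 − 6)2^{r−1} + (5·3 − 6)3^{r−1} = 12·2^{r−1} + 9·3^{r−1} = 3·2^{r+1} + 3^{r+1}.
Hence s_m = 3·2^m + 3^m for every m ≥ 0, by strong induction.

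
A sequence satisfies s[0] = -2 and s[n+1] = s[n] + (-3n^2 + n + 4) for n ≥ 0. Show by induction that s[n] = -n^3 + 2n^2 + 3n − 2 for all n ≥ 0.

Base case: s[0] = -2, and -0^3 + 2·0^2 + 3·0 − 2 = -2.
Assume s[r] = -r^3 + 2r^2 + 3r − 2.
Then s[r+1] = s[r] + (-3r^2 + r + 4) = (-r^3 + 2r^2 + 3r − 2) + (-3r^2 + r + 4) = -r^3 − r^2 + 4r + 2,
and -(r+1)^3 + 2·(r+1)^2 + 3·(r+1) − 2 = -r^3 − r^2 + 4r + 2.
By induction, s[n] = -n^3 + 2n^2 + 3n − 2 for all n ≥ 0.

s[n] = -n^3 + 2n^2 + 3n − 2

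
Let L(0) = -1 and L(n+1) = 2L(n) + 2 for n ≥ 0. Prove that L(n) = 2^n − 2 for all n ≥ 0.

Base case: L(0) = -1, and 2^0 − 2 = 1 − 2 = -1.
Assume L(m) = 2^m − 2 for some m ≥ 0.
Then L(m+1) = 2L(m) + 2 = 2·(2^m − 2) + 2 = 2^{m+1} − 4 + 2 = 2^{m+1} − 2.
By induction, L(n) = 2^n − 2 for all n ≥ 0.

L(n) = 2^n − 2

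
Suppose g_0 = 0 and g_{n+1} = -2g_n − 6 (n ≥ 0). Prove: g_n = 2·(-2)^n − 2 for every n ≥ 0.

Base case: g_0 = 0, and 2·(-2)^0 − 2 = 2 − 2 = 0.
Assume g_k = 2·(-2)^k − 2 for some k ≥ 0.
Then g_{k+1} = -2g_k − 6 = -2·(2·(-2)^k − 2) − 6 = -4·(-2)^k + 4 − 6 = 2·(-2)^{k+1} − 2.
Hence g_n = 2·(-2)^n − 2 for every n ≥ 0, by induction.

g_n = 2·(-2)^n − 2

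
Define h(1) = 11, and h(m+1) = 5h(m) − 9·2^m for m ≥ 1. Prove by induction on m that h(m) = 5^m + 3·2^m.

Base case: h(1) = 11, and 5^1 + 3·2^1 = 5 + 6 = 11.
Assume h(r) = 5^r + 3·2^r for some r ≥ 1.
Then h(r+1) = 5h(r) − 9·2^r = 5·(5^r + 3·2^r) − 9·2^r = 5^{r+1} + 15·2^r − 9·2^r = 5^{r+1} + 6·2^r = 5^{r+1} + 3·2^{r+1}.
By induction, h(m) = 5^m + 3·2^m for all m ≥ 1.

h(m) = 5^m + 3·2^m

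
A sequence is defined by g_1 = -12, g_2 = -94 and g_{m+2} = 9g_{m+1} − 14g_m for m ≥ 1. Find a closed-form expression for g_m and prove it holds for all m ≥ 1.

Claim: g_m = 2^m − 2·7^m.

Base cases: g_1 = -12 and 2^1 − 2·7^1 = -12; g_2 = -94 and 2^2 − 2·7^2 = -94.
Assume g_j = 2^j − 2·7^j for all 1 ≤ j ≤ k, where k ≥ 2.
Then g_{k+1} = 9g_k − 14g_{k−1} = 9·(2^k − 2·7^k) − 14·(2^{k−1} − 2·7^{k−1}) = (9·2 − 14)2^{k−1} − 2·(9·7 − 14)7^{k−1} = 4·2^{k−1} − 98·7^{k−1} = 2^{k+1} − 2·7^{k+1}.
By strong induction, g_m = 2^m − 2·7^m for all m ≥ 1.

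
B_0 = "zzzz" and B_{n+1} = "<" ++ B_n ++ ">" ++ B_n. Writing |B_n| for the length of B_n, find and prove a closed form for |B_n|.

Claim: |B_n| = 6·2^n − 2.

Base case: |B_0| = 4, and 6·2^0 − 2 = 4.
Assume |B_r| = 6·2^r − 2.
Then |B_{r+1}| = 1 + |B_r| + 1 + |B_r| = 2|B_r| + 2 = 2(6·2^r − 2) + 2 = 6·2^{r+1} − 4 + 2 = 6·2^{r+1} − 2.
By induction, |B_n| = 6·2^n − 2 for all n ≥ 0.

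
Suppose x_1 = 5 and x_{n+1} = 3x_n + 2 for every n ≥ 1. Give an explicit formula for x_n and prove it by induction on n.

Claim: x_n = 2·3^n − 1.

Base case: x_1 = 5, and 2·3^1 − 1 = 6 − 1 = 5.
Assume x_k = 2·3^k − 1 for some k ≥ 1.
Then x_{k+1} = 3x_k + 2 = 3·(2·3^k − 1) + 2 = 6·3^k − 3 + 2 = 2·3^{k+1} − 1.
This completes the inductive step, so x_n = 2·3^n − 1 for all n ≥ 1.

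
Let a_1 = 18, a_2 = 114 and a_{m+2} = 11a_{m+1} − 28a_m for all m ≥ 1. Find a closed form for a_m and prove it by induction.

Claim: a_m = 4^m + 2·7^m.

Base cases: a_1 = 18 and 4^1 + 2·7^1 = 18; a_2 = 114 and 4^2 + 2·7^2 = 114.
Assume a_j = 4^j + 2·7^j for all 1 ≤ j ≤ r, where r ≥ 2.
Then a_{r+1} = 11a_r − 28a_{r−1} = 11·(4^r + 2·7^r) − 28·(4^{r−1} + 2·7^{r−1}) = (11·4 − 28)4^{r−1} + 2·(11·7 − 28)7^{r−1} = 16·4^{r−1} + 98·7^{r−1} = 4^{r+1} + 2·7^{r+1}.
This completes the inductive step, so a_m = 4^m + 2·7^m for all m ≥ 1.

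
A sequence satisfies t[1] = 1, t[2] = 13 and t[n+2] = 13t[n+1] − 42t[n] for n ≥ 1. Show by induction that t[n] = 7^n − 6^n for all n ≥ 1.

Base cases: t[1] = 1 and 7^1 − 6^1 = 1; t[2] = 13 and 7^2 − 6^2 = 13.
Assume t[j] = 7^j − 6^j for all 1 ≤ j ≤ k, where k ≥ 2.
Then t[k+1] = 13t[k] − 42t[k−1] = 13·(7^k − 6^k) − 42·(7^{k−1} − 6^{k−1}) = (13·7 − 42)7^{k−1} − (13·6 − 42)6^{k−1} = 49·7^{k−1} − 36·6^{k−1} = 7^{k+1} − 6^{k+1}.
This completes the inductive step, so t[n] = 7^n − 6^n for all n ≥ 1.

t[n] = 7^n − 6^n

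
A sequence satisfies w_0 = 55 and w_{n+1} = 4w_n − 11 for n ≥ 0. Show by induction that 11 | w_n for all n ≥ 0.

Base case: w_0 = 55 = 11·5, so 11 | w_0.
Assume 11 | w_r, so w_r = 11t for some integer t.
Then w_{r+1} = 4w_r − 11 = 4·(11t) − 11 = 11(4t − 1), so 11 | w_{r+1}.
Hence 11 | w_n for every n ≥ 0, by induction.

11 | w_n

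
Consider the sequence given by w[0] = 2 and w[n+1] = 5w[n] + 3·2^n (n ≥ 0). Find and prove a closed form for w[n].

Claim: w[n] = 3·5^n − 2^n.

Base case: w[0] = 2, and 3·5^0 − 2^0 = 3 − 1 = 2.
Assume w[k] = 3·5^k − 2^k for some k ≥ 0.
Then w[k+1] = 5w[k] + 3·2^k = 5·(3·5^k − 2^k) + 3·2^k = 3·5^{k+1} − 5·2^k + 3·2^k = 3·5^{k+1} − 2·2^k = 3·5^{k+1} − 2^{k+1}.
So the formula holds for k+1, and by induction w[n] = 3·5^n − 2^n for all n ≥ 0.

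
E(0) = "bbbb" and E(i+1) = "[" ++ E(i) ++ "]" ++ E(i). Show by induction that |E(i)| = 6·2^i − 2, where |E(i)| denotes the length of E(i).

Base case: |E(0)| = 4, and 6·2^0 − 2 = 4.
Assume |E(m)| = 6·2^m − 2.
Then |E(m+1)| = 1 + |E(m)| + 1 + |E(m)| = 2|E(m)| + 2 = 2(6·2^m − 2) + 2 = 6·2^{m+1} − 4 + 2 = 6·2^{m+1} − 2.
Hence |E(i)| = 6·2^i − 2 for every i ≥ 0, by induction.

|E(i)| = 6·2^i − 2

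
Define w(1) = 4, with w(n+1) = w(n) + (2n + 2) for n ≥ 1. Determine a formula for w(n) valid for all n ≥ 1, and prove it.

Claim: w(n) = n^2 + n + 2.

Base case: w(1) = 4, and 1^2 + 1 + 2 = 4.
Assume w(m) = m^2 + m + 2.
Then w(m+1) = w(m) + (2m + 2) = (m^2 + m + 2) + (2m + 2) = m^2 + 3m + 4,
and (m+1)^2 + (m+1) + 2 = m^2 + 3m + 4.
This completes the inductive step, so w(n) = n^2 + n + 2 for all n ≥ 1.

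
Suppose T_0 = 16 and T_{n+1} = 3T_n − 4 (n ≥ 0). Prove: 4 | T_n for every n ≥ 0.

Base case: T_0 = 16 = 4·4, so 4 | T_0.
Assume 4 | T_j, so T_j = 4t for some integer t.
Then T_{j+1} = 3T_j − 4 = 3·(4t) − 4 = 4(3t − 1), so 4 | T_{j+1}.
By induction, 4 | T_n for all n ≥ 0.

4 | T_n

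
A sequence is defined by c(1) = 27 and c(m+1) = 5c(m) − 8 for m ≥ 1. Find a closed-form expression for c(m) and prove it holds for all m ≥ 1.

Claim: c(m) = 5^{m+1} + 2.

Base case: c(1) = 27, and 5^{1+1} + 2 = 25 + 2 = 27.
Assume c(j) = 5^{j+1} + 2 for some j ≥ 1.
Then c(j+1) = 5c(j) − 8 = 5·(5^{j+1} + 2) − 8 = 5^{j+2} + 10 − 8 = 5^{j+2} + 2.
Hence c(m) = 5^{m+1} + 2 for every m ≥ 1, by induction.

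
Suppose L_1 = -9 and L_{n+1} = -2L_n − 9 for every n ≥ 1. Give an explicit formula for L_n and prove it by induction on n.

Claim: L_n = 3·(-2)^n − 3.

Base case: L_1 = -9, and 3·(-2)^1 − 3 = -6 − 3 = -9.
Assume L_r = 3·(-2)^r − 3 for some r ≥ 1.
Then L_{r+1} = -2L_r − 9 = -2·(3·(-2)^r − 3) − 9 = -6·(-2)^r + 6 − 9 = 3·(-2)^{r+1} − 3.
This completes the inductive step, so L_n = 3·(-2)^n − 3 for all n ≥ 1.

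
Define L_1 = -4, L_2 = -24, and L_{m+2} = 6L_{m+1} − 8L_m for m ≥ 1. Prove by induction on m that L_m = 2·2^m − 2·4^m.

Base cases: L_1 = -4 and 2·2^1 − 2·4^1 = -4; L_2 = -24 and 2·2^2 − 2·4^2 = -24.
Assume L_j = 2·2^j − 2·4^j for all 1 ≤ j ≤ k, where k ≥ 2.
Then L_{k+1} = 6L_k − 8L_{k−1} = 6·(2·2^k − 2·4^k) − 8·(2·2^{k−1} − 2·4^{k−1}) = 2·(6·2 − 8)2^{k−1} − 2·(6·4 − 8)4^{k−1} = 8·2^{k−1} − 32·4^{k−1} = 2·2^{k+1} − 2·4^{k+1}.
So the formula holds for k+1, and by strong induction L_m = 2·2^m − 2·4^m for all m ≥ 1.

L_m = 2·2^m − 2·4^m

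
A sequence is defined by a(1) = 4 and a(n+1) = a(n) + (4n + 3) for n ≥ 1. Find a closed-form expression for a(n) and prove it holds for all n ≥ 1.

Claim: a(n) = 2n^2 + n + 1.

Base case: a(1) = 4, and 2·1^2 + 1 + 1 = 4.
Assume a(m) = 2m^2 + m + 1.
Then a(m+1) = a(m) + (4m + 3) = (2m^2 + m + 1) + (4m + 3) = 2m^2 + 5m + 4,
and 2·(m+1)^2 + (m+1) + 1 = 2m^2 + 5m + 4.
This completes the inductive step, so a(n) = 2n^2 + n + 1 for all n ≥ 1.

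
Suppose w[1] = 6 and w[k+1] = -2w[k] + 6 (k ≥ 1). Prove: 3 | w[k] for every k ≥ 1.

Base case: w[1] = 6 = 3·2, so 3 | w[1].
Assume 3 | w[m], so w[m] = 3t for some integer t.
Then w[m+1] = -2w[m] + 6 = -2·(3t) + 6 = 3(-2t + 2), so 3 | w[m+1].
Hence 3 | w[k] for every k ≥ 1, by induction.

3 | w[k]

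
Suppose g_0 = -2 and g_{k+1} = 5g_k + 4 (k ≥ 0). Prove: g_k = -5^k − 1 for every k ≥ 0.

Base case: g_0 = -2, and -5^0 − 1 = -1 − 1 = -2.
Assume g_j = -5^j − 1 for some j ≥ 0.
Then g_{j+1} = 5g_j + 4 = 5·(-5^j − 1) + 4 = -5^{j+1} − 5 + 4 = -5^{j+1} − 1.
This completes the inductive step, so g_k = -5^k − 1 for all k ≥ 0.

g_k = -5^k − 1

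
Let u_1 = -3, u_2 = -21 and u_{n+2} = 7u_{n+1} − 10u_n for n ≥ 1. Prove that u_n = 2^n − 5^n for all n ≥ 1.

Base cases: u_1 = -3 and 2^1 − 5^1 = -3; u_2 = -21 and 2^2 − 5^2 = -21.
Assume u_j = 2^j − 5^j for all 1 ≤ j ≤ k, where k ≥ 2.
Then u_{k+1} = 7u_k − 10u_{k−1} = 7·(2^k − 5^k) − 10·(2^{k−1} − 5^{k−1}) = (7·2 − 10)2^{k−1} − (7·5 − 10)5^{k−1} = 4·2^{k−1} − 25·5^{k−1} = 2^{k+1} − 5^{k+1}.
This completes the inductive step, so u_n = 2^n − 5^n for all n ≥ 1.

u_n = 2^n − 5^n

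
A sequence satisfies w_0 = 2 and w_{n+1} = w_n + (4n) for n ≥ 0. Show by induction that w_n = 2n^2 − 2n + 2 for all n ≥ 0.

Base case: w_0 = 2, and 2·0^2 − 2·0 + 2 = 2.
Assume w_j = 2j^2 − 2j + 2.
Then w_{j+1} = w_j + (4j) = (2j^2 − 2j + 2) + (4j) = 2j^2 + 2j + 2,
and 2·(j+1)^2 − 2·(j+1) + 2 = 2j^2 + 2j + 2.
This completes the inductive step, so w_n = 2n^2 − 2n + 2 for all n ≥ 0.

w_n = 2n^2 − 2n + 2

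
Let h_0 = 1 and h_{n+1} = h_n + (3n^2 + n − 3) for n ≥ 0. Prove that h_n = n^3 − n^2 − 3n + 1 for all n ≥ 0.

Base case: h_0 = 1, and 0^3 − 0^2 − 3·0 + 1 = 1.
Assume h_m = m^3 − m^2 − 3m + 1.
Then h_{m+1} = h_m + (3m^2 + m − 3) = (m^3 − m^2 − 3m + 1) + (3m^2 + m − 3) = m^3 + 2m^2 − 2m − 2,
and (m+1)^3 − (m+1)^2 − 3·(m+1) + 1 = m^3 + 2m^2 − 2m − 2.
This completes the inductive step, so h_n = n^3 − n^2 − 3n + 1 for all n ≥ 0.

h_n = n^3 − n^2 − 3n + 1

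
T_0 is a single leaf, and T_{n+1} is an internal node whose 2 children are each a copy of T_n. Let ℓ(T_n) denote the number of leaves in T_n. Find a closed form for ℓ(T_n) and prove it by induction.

Claim: ℓ(T_n) = 2^n.

Base case: ℓ(T_0) = 1, and 2^0 = 1.
Assume ℓ(T_j) = 2^j.
Then ℓ(T_{j+1}) = 2·ℓ(T_j) = 2·2^j = 2^{j+1}.
Hence ℓ(T_n) = 2^n for every n ≥ 0, by induction.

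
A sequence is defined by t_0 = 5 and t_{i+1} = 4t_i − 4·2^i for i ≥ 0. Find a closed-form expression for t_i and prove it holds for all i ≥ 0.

Claim: t_i = 3·4^i + 2·2^i.

Base case: t_0 = 5, and 3·4^0 + 2·2^0 = 3 + 2 = 5.
Assume t_r = 3·4^r + 2·2^r for some r ≥ 0.
Then t_{r+1} = 4t_r − 4·2^r = 4·(3·4^r + 2·2^r) − 4·2^r = 3·4^{r+1} + 8·2^r − 4·2^r = 3·4^{r+1} + 4·2^r = 3·4^{r+1} + 2·2^{r+1}.
This completes the inductive step, so t_i = 3·4^i + 2·2^i for all i ≥ 0.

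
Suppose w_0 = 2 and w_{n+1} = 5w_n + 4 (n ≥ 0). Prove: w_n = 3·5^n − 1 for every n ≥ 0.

Base case: w_0 = 2, and 3·5^0 − 1 = 3 − 1 = 2.
Assume w_r = 3·5^r − 1 for some r ≥ 0.
Then w_{r+1} = 5w_r + 4 = 5·(3·5^r − 1) + 4 = 15·5^r − 5 + 4 = 3·5^{r+1} − 1.
This completes the inductive step, so w_n = 3·5^n − 1 for all n ≥ 0.

w_n = 3·5^n − 1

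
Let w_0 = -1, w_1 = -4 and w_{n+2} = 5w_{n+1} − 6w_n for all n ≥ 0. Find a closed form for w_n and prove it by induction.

Claim: w_n = 2^n − 2·3^n.

Base cases: w_0 = -1 and 2^0 − 2·3^0 = -1; w_1 = -4 and 2^1 − 2·3^1 = -4.
Assume w_j = 2^j − 2·3^j for all 0 ≤ j ≤ m, where m ≥ 1.
Then w_{m+1} = 5w_m − 6w_{m−1} = 5·(2^m − 2·3^m) − 6·(2^{m−1} − 2·3^{m−1}) = (5·2 − 6)2^{m−1} − 2·(5·3 − 6)3^{m−1} = 4·2^{m−1} − 18·3^{m−1} = 2^{m+1} − 2·3^{m+1}.
This completes the inductive step, so w_n = 2^n − 2·3^n for all n ≥ 0.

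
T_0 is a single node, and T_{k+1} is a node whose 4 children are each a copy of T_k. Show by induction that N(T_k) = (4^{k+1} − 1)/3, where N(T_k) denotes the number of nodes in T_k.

Base case: N(T_0) = 1, and (4^{0+1} − 1)/3 = 1.
Assume N(T_m) = (4^{m+1} − 1)/3.
Then N(T_{m+1}) = 1 + 4N(T_m) = 1 + 4·(4^{m+1} − 1)/3 = 1 + (4^{m+2} − 4)/3 = (3 + 4^{m+2} − 4)/3 = (4^{m+2} − 1)/3.
Hence N(T_k) = (4^{k+1} − 1)/3 for every k ≥ 0, by induction.

N(T_k) = (4^{k+1} − 1)/3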